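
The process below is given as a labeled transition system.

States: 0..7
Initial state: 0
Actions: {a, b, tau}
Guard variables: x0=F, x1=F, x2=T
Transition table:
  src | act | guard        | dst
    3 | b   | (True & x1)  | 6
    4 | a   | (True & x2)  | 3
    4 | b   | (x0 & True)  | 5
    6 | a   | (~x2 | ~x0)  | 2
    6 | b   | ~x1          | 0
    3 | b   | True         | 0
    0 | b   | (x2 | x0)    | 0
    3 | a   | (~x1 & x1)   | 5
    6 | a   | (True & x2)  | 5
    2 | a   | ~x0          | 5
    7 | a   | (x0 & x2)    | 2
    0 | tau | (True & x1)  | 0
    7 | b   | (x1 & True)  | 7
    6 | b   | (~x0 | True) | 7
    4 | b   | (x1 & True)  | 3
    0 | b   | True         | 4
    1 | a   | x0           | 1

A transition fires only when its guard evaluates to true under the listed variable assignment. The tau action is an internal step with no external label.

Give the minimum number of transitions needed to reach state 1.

Answer: UNREACHABLE

Analysis:
BFS to 1:
  L0 = {0}
  L1 = {4}
  L2 = {3}
1 never appears.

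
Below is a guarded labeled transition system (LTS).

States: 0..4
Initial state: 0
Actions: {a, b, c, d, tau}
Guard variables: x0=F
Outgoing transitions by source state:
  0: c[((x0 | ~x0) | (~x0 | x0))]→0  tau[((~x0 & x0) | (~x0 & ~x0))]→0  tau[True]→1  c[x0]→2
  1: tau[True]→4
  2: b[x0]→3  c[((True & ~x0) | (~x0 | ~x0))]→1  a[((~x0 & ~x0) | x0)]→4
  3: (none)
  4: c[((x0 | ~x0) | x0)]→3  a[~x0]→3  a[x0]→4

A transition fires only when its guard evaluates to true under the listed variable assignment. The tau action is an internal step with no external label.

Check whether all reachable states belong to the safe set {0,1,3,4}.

Answer: INVARIANT HOLDS

Working:
Inv-set: {0,1,3,4}
Reachable = {0,1,3,4}
  0: ✓
  1: ✓
  3: ✓
  4: ✓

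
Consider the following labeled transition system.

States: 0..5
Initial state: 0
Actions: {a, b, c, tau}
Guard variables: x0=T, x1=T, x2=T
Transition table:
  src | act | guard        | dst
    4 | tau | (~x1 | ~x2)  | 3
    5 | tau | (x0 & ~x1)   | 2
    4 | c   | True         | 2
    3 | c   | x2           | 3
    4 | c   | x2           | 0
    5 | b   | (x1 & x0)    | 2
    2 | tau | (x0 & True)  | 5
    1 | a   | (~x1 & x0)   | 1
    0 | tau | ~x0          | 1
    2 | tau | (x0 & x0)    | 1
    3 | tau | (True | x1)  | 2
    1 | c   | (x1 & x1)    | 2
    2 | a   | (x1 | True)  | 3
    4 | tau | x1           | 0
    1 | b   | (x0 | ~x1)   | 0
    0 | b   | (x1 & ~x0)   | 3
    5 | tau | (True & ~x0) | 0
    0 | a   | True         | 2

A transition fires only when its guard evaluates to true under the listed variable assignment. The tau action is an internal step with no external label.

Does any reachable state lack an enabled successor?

R = {0,1,2,3,5}
  0: a→2  [deg 1]
  1: b→0  c→2  [deg 2]
  2: a→3  tau→1  tau→5  [deg 3]
  3: c→3  tau→2  [deg 2]
  5: b→2  [deg 1]

Answer: DEADLOCK-FREE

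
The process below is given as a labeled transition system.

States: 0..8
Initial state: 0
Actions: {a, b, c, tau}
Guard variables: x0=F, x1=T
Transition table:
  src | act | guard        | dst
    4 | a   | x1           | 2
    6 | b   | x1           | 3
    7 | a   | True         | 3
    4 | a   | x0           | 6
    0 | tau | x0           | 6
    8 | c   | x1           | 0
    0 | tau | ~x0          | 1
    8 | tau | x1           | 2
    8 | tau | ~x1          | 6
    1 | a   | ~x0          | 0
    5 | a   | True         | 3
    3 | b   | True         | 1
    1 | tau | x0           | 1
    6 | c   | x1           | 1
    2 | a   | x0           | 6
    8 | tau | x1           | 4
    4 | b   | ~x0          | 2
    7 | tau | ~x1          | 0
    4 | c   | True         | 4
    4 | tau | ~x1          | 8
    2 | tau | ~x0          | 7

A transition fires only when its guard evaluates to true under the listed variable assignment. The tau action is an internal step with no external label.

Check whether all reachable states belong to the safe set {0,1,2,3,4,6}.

Safe = {0,1,2,3,4,6}
Reach set: {0,1}
  0: ✓
  1: ✓

Answer: INVARIANT HOLDS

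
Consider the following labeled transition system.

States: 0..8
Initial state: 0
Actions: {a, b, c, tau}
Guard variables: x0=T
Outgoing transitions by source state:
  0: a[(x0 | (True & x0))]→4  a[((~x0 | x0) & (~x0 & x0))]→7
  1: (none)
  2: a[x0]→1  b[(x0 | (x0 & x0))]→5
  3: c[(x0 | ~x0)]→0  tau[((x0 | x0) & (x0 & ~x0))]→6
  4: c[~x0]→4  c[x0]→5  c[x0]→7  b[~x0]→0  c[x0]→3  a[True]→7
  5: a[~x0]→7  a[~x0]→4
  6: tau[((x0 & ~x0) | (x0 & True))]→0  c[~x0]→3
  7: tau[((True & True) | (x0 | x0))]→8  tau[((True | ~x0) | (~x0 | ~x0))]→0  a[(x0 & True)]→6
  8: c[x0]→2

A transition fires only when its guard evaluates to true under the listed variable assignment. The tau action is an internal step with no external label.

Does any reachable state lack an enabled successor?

Reach set: {0,1,2,3,4,5,6,7,8}
  0: a→4  [1 out]
  1: ∅  [STUCK]
  2: a→1  b→5  [2 out]
  3: c→0  [1 out]
  4: a→7  c→3  c→5  c→7  [4 out]
  5: ∅  [STUCK]
  6: tau→0  [1 out]
  7: a→6  tau→0  tau→8  [3 out]
  8: c→2  [1 out]
Path to 1: a·c·tau·c·a

Answer: DEADLOCK at state 1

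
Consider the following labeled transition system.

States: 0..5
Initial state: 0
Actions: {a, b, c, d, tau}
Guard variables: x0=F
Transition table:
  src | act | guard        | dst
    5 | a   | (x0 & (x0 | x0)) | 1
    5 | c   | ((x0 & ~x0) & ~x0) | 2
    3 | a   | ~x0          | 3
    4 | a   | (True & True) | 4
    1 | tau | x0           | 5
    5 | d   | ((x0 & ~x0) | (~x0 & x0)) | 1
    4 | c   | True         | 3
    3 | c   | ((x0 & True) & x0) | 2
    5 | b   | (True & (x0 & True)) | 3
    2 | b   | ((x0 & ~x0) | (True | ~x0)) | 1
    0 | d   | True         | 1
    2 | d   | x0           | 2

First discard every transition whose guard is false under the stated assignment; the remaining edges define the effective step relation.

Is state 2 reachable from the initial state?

Answer: UNREACHABLE

Analysis:
Guard filter leaves 5 enabled edge(s).
depth 0: {0}
depth 1: {1}  total {0,1}
Reachable = {0,1}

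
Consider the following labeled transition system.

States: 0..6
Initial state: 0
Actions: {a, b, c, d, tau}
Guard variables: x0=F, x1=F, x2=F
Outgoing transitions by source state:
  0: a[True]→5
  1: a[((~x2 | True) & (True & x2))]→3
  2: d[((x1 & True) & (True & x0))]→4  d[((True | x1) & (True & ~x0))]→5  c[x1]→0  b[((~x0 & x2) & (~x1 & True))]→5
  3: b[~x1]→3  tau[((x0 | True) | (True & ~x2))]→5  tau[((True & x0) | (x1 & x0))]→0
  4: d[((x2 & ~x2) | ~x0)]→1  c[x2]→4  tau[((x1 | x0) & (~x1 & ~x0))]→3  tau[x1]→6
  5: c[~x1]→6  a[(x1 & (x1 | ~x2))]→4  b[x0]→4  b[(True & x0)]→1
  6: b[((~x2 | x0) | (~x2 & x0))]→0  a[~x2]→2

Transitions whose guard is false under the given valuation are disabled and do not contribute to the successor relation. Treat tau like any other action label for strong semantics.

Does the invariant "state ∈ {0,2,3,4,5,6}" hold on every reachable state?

Safe = {0,2,3,4,5,6}
Reachable = {0,2,5,6}
  0: ✓
  2: ✓
  5: ✓
  6: ✓

Answer: INVARIANT HOLDS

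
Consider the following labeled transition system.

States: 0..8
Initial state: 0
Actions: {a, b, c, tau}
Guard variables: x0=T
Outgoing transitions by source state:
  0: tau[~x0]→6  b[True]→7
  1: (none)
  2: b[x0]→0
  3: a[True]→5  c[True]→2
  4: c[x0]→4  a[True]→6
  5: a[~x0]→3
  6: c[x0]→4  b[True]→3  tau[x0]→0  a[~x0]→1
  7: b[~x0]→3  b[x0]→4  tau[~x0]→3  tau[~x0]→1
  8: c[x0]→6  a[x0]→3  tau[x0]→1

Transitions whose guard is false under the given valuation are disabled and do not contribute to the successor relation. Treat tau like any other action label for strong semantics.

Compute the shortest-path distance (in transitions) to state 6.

BFS to 6:
  Layer 0: {0}
  Layer 1: {7}
  Layer 2: {4}
  Layer 3: {6}
depth(6)=3, e.g. b·b·a

Answer: 3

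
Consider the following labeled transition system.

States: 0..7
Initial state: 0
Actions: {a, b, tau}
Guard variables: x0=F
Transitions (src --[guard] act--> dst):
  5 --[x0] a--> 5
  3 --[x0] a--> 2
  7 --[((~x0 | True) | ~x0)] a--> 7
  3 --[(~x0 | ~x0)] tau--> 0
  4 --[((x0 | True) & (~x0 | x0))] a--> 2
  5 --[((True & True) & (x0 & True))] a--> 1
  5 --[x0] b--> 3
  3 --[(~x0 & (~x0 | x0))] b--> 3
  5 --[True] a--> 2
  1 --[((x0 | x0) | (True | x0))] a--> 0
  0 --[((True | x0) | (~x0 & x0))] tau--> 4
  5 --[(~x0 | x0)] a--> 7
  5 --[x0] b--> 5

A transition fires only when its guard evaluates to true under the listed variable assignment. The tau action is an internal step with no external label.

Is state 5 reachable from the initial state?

After dropping false guards: 8 live edges.
depth 0: {0}
depth 1: {4}  total {0,4}
depth 2: {2}  total {0,2,4}
Reach set: {0,2,4}

Answer: UNREACHABLE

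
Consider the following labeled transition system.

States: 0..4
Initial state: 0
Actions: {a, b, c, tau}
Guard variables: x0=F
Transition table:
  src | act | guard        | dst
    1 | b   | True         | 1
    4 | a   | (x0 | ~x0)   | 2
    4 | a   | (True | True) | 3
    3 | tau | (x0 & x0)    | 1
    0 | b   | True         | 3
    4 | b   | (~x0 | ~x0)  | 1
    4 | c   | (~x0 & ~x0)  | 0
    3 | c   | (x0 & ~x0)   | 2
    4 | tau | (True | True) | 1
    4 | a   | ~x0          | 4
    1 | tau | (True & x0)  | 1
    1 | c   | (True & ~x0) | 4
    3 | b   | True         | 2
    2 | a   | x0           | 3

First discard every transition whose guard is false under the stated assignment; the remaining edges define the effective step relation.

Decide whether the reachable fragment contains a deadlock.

Answer: DEADLOCK at state 2

Analysis:
R = {0,2,3}
  0: b→3  [deg 1]
  2: ∅  [deadlock]
  3: b→2  [deg 1]
trace reaching 2: b·b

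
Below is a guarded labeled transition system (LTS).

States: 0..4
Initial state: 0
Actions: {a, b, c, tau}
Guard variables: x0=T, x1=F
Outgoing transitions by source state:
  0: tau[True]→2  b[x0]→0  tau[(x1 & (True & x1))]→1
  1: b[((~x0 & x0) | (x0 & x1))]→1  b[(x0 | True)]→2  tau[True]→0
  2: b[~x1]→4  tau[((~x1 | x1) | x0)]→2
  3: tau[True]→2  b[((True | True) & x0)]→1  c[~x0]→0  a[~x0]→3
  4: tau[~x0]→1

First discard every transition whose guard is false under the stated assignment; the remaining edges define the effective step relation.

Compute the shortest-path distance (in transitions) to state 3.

Answer: UNREACHABLE

Trace:
Layered search for 3:
  depth 0: {0}
  depth 1: {2}
  depth 2: {4}
3 never appears.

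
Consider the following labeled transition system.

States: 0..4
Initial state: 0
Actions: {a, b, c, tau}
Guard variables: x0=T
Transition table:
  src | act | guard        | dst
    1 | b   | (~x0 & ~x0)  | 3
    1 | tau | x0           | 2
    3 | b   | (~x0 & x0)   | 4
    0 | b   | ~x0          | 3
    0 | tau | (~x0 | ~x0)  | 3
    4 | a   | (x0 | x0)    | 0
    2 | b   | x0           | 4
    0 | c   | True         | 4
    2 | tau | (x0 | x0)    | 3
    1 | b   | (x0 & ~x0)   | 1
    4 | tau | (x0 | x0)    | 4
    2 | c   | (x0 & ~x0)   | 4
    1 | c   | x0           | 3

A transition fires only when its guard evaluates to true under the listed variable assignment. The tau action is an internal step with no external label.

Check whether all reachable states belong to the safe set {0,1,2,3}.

Answer: INVARIANT VIOLATED at state 4

Trace:
Allowed set {0,1,2,3}
Reach set: {0,4}
  0: safe
  4: outside
reach 4 via c — violates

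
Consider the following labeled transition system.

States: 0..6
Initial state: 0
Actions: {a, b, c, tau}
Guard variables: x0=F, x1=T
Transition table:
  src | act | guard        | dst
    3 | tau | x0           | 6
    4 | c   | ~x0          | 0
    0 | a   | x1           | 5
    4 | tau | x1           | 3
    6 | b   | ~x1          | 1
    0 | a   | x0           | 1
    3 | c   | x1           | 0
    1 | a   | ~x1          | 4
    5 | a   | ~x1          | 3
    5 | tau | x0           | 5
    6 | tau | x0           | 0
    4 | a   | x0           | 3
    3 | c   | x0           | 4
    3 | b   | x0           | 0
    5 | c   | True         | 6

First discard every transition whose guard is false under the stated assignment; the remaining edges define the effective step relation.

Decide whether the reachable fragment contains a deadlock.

Answer: DEADLOCK at state 6

Working:
Reach set: {0,5,6}
  0: a→5  [1 exit(s)]
  5: c→6  [1 exit(s)]
  6: ∅  [deadlock]
witness 6: a·c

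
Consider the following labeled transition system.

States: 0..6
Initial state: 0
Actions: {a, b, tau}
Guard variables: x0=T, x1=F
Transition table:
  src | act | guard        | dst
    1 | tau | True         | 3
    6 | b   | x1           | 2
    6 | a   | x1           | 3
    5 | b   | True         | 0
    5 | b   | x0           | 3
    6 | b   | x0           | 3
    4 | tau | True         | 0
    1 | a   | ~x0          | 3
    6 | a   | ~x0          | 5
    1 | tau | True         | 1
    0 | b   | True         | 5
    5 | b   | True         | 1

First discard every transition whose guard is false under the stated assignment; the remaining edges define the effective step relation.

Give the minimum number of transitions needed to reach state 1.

Breadth-first toward 1:
  depth 0: {0}
  depth 1: {5}
  depth 2: {1,3}
1 enters at depth 2; path b·b

Answer: 2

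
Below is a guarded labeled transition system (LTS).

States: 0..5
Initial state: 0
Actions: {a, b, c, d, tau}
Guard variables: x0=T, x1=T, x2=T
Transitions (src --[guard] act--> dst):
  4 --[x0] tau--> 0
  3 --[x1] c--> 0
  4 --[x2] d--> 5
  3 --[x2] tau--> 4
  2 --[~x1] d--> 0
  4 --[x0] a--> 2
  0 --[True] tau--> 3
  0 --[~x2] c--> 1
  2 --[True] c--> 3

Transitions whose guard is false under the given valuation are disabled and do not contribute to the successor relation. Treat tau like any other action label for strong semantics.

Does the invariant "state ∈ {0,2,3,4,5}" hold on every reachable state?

Allowed set {0,2,3,4,5}
Reachable = {0,2,3,4,5}
  0: ok
  2: ok
  3: ok
  4: ok
  5: ok

Answer: INVARIANT HOLDS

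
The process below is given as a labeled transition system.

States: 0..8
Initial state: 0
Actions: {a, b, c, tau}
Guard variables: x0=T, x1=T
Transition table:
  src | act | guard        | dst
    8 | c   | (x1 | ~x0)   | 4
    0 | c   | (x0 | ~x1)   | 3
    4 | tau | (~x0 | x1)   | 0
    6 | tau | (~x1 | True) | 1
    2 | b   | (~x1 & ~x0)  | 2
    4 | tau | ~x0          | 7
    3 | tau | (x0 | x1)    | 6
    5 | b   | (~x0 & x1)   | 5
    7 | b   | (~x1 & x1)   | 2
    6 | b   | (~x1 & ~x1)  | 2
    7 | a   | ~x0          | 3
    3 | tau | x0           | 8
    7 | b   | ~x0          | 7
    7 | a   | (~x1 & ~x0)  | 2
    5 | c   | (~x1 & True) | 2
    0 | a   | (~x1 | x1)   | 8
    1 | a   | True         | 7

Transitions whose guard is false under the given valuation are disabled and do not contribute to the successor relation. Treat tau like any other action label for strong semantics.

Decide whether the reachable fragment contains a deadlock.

Reachable = {0,1,3,4,6,7,8}
  0: a→8  c→3  [2 out]
  1: a→7  [1 out]
  3: tau→6  tau→8  [2 out]
  4: tau→0  [1 out]
  6: tau→1  [1 out]
  7: ∅  [no exit]
  8: c→4  [1 out]
trace reaching 7: c·tau·tau·a

Answer: DEADLOCK at state 7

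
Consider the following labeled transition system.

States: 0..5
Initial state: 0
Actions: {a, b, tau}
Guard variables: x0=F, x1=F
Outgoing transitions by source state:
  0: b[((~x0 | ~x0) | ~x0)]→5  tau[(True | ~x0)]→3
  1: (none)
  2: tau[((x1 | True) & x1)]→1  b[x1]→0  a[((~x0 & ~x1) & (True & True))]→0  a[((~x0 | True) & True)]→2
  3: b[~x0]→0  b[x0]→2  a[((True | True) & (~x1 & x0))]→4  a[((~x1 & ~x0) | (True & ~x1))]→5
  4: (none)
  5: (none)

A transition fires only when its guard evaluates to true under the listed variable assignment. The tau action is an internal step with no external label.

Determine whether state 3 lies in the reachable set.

Answer: REACHABLE

Analysis:
After dropping false guards: 6 live edges.
depth 0: {0}
depth 1: {3,5}  cumulative {0,3,5}
Reach set: {0,3,5}
trace reaching 3: tau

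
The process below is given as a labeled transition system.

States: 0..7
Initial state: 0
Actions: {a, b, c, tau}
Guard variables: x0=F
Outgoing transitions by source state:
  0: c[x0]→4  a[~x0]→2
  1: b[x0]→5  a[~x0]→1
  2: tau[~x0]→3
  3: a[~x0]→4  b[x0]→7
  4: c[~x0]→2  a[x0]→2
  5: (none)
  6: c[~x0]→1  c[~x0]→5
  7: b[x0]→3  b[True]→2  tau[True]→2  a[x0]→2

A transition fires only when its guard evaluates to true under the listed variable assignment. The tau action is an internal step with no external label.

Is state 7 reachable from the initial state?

Answer: UNREACHABLE

Analysis:
9 transition(s) survive guard evaluation.
depth 0: {0}
depth 1: {2}  cumulative {0,2}
depth 2: {3}  cumulative {0,2,3}
depth 3: {4}  cumulative {0,2,3,4}
Reach set: {0,2,3,4}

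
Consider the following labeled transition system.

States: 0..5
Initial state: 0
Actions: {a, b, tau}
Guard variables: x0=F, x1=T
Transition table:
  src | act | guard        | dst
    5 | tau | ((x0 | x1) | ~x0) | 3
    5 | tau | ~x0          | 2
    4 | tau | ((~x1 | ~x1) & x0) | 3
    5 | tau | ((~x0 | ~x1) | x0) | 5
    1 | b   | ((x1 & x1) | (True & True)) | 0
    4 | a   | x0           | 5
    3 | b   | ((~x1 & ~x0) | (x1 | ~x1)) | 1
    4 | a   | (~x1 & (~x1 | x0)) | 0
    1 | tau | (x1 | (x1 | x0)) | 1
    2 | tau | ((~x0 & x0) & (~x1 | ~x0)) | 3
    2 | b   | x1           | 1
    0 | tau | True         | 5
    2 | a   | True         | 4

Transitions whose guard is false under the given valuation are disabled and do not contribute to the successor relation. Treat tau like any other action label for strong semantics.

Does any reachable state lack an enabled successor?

Answer: DEADLOCK at state 4

Analysis:
Reach set: {0,1,2,3,4,5}
  0: tau→5  [1 out]
  1: b→0  tau→1  [2 out]
  2: a→4  b→1  [2 out]
  3: b→1  [1 out]
  4: ∅  [deadlock]
  5: tau→2  tau→3  tau→5  [3 out]
Path to 4: tau·tau·a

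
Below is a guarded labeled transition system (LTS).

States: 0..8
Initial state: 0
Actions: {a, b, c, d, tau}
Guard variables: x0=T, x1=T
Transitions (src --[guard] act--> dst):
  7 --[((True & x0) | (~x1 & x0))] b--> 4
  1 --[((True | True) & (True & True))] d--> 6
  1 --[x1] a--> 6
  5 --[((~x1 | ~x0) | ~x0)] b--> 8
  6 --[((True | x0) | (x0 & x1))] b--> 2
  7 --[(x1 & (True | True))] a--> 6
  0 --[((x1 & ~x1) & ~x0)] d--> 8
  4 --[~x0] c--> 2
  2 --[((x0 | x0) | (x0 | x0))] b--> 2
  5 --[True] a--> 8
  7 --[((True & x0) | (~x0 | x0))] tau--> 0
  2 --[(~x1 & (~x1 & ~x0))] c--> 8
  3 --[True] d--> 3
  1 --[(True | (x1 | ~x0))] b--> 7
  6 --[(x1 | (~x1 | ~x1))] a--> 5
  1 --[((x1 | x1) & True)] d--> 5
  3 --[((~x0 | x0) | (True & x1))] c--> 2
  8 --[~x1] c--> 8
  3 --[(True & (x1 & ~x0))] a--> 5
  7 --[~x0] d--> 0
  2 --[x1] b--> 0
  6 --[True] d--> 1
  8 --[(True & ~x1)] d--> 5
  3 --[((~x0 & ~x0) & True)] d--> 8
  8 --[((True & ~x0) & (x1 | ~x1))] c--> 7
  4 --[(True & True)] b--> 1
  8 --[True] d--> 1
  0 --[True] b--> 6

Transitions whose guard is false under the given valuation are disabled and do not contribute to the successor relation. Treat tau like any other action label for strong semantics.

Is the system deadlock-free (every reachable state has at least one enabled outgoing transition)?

Answer: DEADLOCK-FREE

Trace:
Reach set: {0,1,2,4,5,6,7,8}
  0: b→6  [1 exit(s)]
  1: a→6  b→7  d→5  d→6  [4 exit(s)]
  2: b→0  b→2  [2 exit(s)]
  4: b→1  [1 exit(s)]
  5: a→8  [1 exit(s)]
  6: a→5  b→2  d→1  [3 exit(s)]
  7: a→6  b→4  tau→0  [3 exit(s)]
  8: d→1  [1 exit(s)]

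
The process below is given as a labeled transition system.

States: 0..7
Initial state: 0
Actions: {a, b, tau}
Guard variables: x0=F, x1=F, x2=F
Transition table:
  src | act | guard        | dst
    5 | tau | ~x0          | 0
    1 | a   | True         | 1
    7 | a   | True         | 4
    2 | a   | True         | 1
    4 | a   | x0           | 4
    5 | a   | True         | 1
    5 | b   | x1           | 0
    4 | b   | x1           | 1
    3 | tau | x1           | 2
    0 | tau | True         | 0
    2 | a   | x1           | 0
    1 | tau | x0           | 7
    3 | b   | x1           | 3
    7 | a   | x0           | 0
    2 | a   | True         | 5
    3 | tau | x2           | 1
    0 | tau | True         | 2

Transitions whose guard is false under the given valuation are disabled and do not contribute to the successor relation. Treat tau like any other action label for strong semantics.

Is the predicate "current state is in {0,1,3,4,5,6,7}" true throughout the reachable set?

Answer: INVARIANT VIOLATED at state 2

Analysis:
Inv-set: {0,1,3,4,5,6,7}
Reachable = {0,1,2,5}
  0: ok
  1: ok
  2: ✗ unsafe
  5: ok
reach 2 via tau — violates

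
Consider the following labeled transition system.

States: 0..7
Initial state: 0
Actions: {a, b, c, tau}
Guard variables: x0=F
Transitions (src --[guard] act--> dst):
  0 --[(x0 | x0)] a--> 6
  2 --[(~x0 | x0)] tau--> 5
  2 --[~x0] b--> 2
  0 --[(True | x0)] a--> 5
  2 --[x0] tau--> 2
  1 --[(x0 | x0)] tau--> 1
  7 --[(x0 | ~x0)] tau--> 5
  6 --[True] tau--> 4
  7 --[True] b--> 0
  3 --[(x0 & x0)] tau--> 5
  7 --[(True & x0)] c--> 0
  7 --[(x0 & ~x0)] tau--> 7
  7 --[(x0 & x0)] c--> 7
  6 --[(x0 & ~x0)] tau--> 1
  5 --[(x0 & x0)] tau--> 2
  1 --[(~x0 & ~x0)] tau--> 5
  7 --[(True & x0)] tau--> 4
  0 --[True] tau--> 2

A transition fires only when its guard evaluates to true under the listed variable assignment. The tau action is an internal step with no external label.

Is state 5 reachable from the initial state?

Answer: REACHABLE

Trace:
Guard filter leaves 8 enabled edge(s).
Layer 0: {0}
Layer 1: {2,5}  total {0,2,5}
Reach set: {0,2,5}
Path to 5: a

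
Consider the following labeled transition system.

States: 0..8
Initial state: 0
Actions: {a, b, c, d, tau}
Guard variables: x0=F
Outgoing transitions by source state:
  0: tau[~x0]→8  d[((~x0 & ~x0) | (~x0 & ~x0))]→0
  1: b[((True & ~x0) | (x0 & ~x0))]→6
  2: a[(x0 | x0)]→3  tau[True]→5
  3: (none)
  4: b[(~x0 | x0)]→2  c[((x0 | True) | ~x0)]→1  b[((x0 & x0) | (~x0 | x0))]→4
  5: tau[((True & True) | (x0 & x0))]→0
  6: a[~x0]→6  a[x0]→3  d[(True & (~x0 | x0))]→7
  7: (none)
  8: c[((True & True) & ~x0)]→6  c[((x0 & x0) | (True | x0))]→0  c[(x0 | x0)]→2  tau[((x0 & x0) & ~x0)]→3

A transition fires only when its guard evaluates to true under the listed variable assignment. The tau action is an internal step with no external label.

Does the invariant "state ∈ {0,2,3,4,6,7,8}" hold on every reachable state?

Answer: INVARIANT HOLDS

Working:
Inv-set: {0,2,3,4,6,7,8}
R = {0,6,7,8}
  0: ok
  6: ok
  7: ok
  8: ok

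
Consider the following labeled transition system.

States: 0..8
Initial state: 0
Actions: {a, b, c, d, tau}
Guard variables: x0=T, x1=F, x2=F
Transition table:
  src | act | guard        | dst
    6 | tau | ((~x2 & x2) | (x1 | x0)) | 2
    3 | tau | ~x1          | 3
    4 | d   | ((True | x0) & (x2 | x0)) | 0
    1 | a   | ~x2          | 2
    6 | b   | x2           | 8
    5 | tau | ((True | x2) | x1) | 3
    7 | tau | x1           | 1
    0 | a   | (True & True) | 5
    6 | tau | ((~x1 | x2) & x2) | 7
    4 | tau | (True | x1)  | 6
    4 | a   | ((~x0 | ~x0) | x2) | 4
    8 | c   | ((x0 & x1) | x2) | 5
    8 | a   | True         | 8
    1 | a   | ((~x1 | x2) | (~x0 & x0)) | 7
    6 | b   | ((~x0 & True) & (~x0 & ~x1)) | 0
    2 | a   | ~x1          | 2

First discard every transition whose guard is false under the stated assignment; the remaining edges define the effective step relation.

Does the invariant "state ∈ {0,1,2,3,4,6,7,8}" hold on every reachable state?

Answer: INVARIANT VIOLATED at state 5

Analysis:
Inv-set: {0,1,2,3,4,6,7,8}
Reach set: {0,3,5}
  0: ok
  3: ok
  5: ✗ unsafe
witness against invariant: a → 5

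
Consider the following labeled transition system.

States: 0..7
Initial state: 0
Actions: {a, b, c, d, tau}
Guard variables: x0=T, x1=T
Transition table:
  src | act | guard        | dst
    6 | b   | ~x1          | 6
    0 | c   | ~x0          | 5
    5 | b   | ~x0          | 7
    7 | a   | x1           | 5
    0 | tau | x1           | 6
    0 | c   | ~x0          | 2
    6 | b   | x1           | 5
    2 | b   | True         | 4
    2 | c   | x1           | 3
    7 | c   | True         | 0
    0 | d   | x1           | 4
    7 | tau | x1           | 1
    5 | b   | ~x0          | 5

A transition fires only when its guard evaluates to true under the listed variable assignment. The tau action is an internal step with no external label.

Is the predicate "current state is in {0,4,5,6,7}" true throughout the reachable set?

Safe = {0,4,5,6,7}
R = {0,4,5,6}
  0: safe
  4: safe
  5: safe
  6: safe

Answer: INVARIANT HOLDS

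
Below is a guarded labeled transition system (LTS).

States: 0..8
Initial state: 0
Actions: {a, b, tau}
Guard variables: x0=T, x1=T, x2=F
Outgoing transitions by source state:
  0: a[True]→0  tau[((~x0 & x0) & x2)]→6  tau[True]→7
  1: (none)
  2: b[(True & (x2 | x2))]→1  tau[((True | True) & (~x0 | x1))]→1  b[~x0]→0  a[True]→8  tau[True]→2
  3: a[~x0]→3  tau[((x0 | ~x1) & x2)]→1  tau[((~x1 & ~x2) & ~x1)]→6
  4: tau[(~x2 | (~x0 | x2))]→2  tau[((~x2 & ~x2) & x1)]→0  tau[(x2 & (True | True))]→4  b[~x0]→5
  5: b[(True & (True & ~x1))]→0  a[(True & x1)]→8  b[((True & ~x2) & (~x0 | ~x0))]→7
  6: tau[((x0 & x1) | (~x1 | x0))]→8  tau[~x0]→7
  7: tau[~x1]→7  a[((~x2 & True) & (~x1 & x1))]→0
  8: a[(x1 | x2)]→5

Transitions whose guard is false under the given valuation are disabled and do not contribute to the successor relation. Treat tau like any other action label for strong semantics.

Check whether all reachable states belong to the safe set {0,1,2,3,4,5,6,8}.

Allowed set {0,1,2,3,4,5,6,8}
Reachable = {0,7}
  0: ok
  7: outside
witness against invariant: tau → 7

Answer: INVARIANT VIOLATED at state 7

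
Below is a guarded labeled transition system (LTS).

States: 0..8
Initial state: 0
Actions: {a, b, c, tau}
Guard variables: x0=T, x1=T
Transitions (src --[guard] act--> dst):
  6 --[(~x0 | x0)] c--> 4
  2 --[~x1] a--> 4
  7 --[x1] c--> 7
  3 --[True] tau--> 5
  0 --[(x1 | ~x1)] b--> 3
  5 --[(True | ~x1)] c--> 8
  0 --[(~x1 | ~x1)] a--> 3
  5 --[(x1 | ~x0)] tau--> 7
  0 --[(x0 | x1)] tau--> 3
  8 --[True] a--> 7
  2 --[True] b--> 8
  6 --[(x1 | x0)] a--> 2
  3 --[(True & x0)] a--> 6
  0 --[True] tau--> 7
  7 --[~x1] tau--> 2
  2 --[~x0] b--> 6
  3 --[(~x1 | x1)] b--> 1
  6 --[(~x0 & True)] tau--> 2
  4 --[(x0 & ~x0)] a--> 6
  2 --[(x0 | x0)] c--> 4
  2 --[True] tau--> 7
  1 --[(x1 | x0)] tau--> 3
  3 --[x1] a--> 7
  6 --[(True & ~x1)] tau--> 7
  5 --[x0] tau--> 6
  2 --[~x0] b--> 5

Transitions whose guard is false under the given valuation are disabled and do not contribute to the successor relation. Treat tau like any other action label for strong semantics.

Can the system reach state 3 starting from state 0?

18 transition(s) survive guard evaluation.
Layer 0: {0}
Layer 1: {3,7}  cumulative {0,3,7}
Layer 2: {1,5,6}  cumulative {0,1,3,5,6,7}
Layer 3: {2,4,8}  cumulative {0,1,2,3,4,5,6,7,8}
Reachable = {0,1,2,3,4,5,6,7,8}
witness 3: b

Answer: REACHABLE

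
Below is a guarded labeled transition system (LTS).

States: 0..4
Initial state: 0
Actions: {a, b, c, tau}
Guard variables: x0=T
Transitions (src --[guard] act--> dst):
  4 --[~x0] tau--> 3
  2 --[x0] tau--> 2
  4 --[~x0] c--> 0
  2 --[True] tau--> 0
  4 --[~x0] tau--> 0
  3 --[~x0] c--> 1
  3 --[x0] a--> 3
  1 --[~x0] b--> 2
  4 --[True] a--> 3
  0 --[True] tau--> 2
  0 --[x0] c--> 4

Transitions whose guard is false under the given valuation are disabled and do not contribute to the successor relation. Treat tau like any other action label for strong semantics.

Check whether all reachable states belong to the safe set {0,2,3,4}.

Answer: INVARIANT HOLDS

Trace:
Allowed set {0,2,3,4}
Reach set: {0,2,3,4}
  0: safe
  2: safe
  3: safe
  4: safe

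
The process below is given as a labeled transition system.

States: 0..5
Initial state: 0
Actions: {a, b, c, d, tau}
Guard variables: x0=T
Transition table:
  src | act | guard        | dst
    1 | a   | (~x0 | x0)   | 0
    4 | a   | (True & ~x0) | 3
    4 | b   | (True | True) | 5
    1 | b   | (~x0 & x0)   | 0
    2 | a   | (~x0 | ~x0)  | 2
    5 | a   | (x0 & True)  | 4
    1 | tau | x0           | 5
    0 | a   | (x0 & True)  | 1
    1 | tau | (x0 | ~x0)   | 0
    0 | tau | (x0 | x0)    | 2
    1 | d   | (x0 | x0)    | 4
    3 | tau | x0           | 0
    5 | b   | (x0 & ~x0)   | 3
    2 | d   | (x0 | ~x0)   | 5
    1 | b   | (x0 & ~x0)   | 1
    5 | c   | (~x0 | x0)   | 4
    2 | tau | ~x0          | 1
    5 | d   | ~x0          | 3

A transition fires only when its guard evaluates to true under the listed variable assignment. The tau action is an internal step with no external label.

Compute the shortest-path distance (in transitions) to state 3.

Answer: UNREACHABLE

Trace:
BFS to 3:
  depth 0: {0}
  depth 1: {1,2}
  depth 2: {4,5}
3 never appears.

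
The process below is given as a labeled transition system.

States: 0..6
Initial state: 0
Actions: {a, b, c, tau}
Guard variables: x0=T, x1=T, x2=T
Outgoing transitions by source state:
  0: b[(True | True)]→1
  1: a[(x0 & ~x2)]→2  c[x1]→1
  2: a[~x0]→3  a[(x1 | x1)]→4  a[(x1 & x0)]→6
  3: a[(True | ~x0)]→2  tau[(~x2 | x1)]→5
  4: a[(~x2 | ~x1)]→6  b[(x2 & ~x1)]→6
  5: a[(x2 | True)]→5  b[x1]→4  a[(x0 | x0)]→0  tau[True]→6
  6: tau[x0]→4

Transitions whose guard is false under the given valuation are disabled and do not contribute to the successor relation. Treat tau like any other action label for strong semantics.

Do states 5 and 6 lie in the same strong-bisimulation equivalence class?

Bisimulation quotient by refinement:
  P[0] = {{0,1,2,3,4,5,6}}
  P[1] = {{0},{1},{2},{3},{4},{5},{6}}
stable after 2 split(s): 7 block(s)
[5]={5}  [6]={6}

Answer: NOT BISIMILAR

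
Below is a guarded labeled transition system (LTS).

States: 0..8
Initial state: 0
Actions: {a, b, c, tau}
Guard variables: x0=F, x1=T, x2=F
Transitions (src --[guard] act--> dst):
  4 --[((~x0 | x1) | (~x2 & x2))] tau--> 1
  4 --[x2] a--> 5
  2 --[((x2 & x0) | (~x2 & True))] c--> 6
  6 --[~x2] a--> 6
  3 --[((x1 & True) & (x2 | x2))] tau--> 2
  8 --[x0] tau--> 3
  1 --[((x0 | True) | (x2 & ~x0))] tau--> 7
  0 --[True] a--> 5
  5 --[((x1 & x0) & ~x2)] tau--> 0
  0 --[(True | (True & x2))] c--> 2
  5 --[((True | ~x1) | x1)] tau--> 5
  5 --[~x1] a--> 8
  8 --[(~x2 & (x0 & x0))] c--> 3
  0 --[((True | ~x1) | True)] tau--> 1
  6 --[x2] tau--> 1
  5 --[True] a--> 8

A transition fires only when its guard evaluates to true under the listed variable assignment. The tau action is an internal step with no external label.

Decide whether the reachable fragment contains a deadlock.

Reachable = {0,1,2,5,6,7,8}
  0: a→5  c→2  tau→1  [3 exit(s)]
  1: tau→7  [1 exit(s)]
  2: c→6  [1 exit(s)]
  5: a→8  tau→5  [2 exit(s)]
  6: a→6  [1 exit(s)]
  7: ∅  [deadlock]
  8: ∅  [deadlock]
witness 7: tau·tau

Answer: DEADLOCK at state 7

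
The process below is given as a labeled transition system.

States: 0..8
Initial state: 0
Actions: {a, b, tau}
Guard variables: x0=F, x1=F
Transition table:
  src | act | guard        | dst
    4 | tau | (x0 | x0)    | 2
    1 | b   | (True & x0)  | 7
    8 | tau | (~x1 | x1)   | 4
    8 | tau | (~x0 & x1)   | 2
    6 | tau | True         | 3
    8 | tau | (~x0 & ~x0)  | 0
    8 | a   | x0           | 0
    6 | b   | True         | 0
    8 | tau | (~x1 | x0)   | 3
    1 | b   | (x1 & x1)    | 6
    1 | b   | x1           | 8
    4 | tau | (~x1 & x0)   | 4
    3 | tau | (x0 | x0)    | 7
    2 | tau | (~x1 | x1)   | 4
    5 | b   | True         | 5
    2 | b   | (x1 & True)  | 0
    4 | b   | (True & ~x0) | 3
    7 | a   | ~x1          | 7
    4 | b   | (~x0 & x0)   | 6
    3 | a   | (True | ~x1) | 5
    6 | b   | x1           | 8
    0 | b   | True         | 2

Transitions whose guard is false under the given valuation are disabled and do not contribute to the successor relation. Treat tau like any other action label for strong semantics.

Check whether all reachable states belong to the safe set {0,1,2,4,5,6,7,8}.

Allowed set {0,1,2,4,5,6,7,8}
Reach set: {0,2,3,4,5}
  0: ✓
  2: ✓
  3: ✗ unsafe
  4: ✓
  5: ✓
reach 3 via b·tau·b — violates

Answer: INVARIANT VIOLATED at state 3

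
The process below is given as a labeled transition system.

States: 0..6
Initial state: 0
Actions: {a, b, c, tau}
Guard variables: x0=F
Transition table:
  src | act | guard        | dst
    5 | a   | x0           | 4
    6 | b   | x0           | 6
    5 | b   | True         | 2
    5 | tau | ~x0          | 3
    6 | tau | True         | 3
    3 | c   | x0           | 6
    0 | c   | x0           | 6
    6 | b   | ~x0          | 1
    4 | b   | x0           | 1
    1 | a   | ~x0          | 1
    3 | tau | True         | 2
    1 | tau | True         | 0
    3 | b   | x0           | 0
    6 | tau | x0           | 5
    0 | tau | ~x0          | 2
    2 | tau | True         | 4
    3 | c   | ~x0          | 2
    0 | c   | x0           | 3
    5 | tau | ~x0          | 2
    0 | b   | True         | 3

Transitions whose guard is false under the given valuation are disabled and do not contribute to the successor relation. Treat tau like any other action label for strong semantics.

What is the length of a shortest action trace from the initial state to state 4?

BFS to 4:
  Layer 0: {0}
  Layer 1: {2,3}
  Layer 2: {4}
depth(4)=2, e.g. tau·tau

Answer: 2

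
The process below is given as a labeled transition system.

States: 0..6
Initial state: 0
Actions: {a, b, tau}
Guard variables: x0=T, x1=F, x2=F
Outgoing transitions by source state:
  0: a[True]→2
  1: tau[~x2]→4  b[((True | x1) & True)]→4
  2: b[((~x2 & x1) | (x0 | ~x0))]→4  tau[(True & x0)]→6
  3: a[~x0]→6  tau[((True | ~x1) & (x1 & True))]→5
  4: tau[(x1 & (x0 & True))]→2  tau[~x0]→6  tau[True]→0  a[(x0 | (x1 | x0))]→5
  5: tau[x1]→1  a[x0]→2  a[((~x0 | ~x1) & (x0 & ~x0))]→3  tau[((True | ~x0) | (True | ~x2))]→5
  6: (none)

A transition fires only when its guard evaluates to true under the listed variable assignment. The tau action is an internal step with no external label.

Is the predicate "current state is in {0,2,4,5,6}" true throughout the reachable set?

Answer: INVARIANT HOLDS

Analysis:
Allowed set {0,2,4,5,6}
R = {0,2,4,5,6}
  0: ok
  2: ok
  4: ok
  5: ok
  6: ok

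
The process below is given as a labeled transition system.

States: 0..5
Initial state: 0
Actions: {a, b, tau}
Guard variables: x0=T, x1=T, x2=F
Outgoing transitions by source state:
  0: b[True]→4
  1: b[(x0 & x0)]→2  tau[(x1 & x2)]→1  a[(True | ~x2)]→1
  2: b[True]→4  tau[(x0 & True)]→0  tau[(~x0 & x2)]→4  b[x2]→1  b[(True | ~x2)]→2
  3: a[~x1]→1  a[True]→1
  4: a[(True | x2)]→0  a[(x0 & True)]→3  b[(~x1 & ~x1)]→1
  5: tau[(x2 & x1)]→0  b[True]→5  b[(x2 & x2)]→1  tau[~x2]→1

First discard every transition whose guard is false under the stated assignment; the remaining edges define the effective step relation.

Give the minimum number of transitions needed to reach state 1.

Answer: 3

Analysis:
Layered search for 1:
  depth 0: {0}
  depth 1: {4}
  depth 2: {3}
  depth 3: {1}
depth(1)=3, e.g. b·a·a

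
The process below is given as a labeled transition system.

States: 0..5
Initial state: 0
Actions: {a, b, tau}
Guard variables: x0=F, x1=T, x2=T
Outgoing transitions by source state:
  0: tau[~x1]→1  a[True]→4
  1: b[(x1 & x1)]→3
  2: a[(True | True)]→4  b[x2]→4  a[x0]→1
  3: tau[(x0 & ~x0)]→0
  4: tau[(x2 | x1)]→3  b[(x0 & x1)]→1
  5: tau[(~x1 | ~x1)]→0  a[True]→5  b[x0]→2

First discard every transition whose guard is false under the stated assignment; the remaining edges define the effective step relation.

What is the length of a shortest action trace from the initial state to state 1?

Answer: UNREACHABLE

Working:
Layered search for 1:
  L0 = {0}
  L1 = {4}
  L2 = {3}
1 never appears.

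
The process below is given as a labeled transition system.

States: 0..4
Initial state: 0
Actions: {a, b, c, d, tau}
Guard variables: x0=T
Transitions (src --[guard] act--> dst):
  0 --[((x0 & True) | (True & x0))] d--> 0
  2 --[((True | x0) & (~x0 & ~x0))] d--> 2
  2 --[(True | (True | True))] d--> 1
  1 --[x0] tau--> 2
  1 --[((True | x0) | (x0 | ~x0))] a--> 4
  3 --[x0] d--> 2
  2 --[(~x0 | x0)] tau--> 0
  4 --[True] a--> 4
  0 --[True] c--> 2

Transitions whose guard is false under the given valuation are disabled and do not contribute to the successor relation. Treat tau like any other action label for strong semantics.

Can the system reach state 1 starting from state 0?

After dropping false guards: 8 live edges.
L0 = {0}
L1 = {2}  cumulative {0,2}
L2 = {1}  cumulative {0,1,2}
L3 = {4}  cumulative {0,1,2,4}
Reachable = {0,1,2,4}
witness 1: c·d

Answer: REACHABLE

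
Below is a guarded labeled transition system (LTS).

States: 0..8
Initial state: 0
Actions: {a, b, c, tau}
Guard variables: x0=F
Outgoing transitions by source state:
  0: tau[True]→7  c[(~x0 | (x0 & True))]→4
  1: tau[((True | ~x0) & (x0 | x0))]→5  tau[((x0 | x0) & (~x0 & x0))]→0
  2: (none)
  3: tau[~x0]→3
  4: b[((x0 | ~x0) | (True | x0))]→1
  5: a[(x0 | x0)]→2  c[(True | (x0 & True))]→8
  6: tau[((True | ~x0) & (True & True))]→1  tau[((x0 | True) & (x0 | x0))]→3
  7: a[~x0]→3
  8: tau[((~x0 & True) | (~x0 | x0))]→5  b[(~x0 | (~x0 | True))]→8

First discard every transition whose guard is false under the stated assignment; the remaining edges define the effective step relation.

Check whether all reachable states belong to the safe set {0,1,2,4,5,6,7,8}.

Safe = {0,1,2,4,5,6,7,8}
R = {0,1,3,4,7}
  0: ✓
  1: ✓
  3: VIOLATES
  4: ✓
  7: ✓
reach 3 via tau·a — violates

Answer: INVARIANT VIOLATED at state 3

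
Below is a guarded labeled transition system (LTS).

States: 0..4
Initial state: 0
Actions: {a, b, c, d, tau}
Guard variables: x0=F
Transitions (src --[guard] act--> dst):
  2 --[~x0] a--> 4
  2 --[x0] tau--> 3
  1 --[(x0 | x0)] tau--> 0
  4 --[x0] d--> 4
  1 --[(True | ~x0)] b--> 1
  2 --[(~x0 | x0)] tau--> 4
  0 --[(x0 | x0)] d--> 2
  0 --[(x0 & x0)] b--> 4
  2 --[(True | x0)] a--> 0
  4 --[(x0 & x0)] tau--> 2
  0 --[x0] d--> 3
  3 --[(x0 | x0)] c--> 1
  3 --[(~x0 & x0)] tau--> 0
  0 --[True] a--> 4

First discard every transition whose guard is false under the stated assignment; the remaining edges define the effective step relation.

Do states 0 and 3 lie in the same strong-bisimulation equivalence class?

Compute ~ classes (split until stable):
  π0 = {{0,1,2,3,4}}
  π1 = {{0},{1},{2},{3,4}}
stable after 2 split(s): 4 block(s)
[0]={0}  [3]={3,4}

Answer: NOT BISIMILAR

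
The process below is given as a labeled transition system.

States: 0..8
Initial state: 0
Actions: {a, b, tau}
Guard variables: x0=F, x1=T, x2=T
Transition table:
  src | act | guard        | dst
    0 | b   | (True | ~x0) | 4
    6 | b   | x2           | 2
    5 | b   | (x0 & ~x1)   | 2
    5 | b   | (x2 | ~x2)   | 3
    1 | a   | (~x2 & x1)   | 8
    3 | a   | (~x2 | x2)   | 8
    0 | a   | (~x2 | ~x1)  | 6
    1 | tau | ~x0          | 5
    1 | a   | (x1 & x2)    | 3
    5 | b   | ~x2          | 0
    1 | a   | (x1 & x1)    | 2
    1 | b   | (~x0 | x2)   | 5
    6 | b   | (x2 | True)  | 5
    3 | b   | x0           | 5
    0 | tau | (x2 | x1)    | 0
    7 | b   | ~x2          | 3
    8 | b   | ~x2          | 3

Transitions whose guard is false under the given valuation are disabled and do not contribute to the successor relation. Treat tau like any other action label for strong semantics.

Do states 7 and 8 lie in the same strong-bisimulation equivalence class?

Answer: BISIMILAR

Trace:
Refine partition for ~:
  round 0: {{0,1,2,3,4,5,6,7,8}}
  round 1: {{0},{1},{2,4,7,8},{3},{5,6}}
  round 2: {{0},{1},{2,4,7,8},{3},{5},{6}}
Fixed point at round 3; 6 class(es).
[7]={2,4,7,8}  [8]={2,4,7,8}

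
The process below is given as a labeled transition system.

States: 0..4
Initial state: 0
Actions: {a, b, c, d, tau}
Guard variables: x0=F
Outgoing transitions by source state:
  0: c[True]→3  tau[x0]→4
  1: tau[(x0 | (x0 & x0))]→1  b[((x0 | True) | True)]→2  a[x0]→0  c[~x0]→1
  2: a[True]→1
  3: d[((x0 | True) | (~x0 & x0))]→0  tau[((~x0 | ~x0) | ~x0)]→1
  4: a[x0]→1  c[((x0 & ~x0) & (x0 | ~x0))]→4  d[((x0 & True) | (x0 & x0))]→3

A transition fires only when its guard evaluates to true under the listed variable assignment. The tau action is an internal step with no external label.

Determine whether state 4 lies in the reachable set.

After dropping false guards: 6 live edges.
depth 0: {0}
depth 1: {3}  now seen {0,3}
depth 2: {1}  now seen {0,1,3}
depth 3: {2}  now seen {0,1,2,3}
R = {0,1,2,3}

Answer: UNREACHABLE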